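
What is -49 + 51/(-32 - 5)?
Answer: -1864/37 ≈ -50.378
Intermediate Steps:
-49 + 51/(-32 - 5) = -49 + 51/(-37) = -49 - 1/37*51 = -49 - 51/37 = -1864/37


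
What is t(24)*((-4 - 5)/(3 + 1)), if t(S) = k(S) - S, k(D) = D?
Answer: 0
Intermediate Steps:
t(S) = 0 (t(S) = S - S = 0)
t(24)*((-4 - 5)/(3 + 1)) = 0*((-4 - 5)/(3 + 1)) = 0*(-9/4) = 0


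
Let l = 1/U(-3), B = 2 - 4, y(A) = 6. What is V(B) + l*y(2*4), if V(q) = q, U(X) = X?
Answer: -4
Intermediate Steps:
B = -2
l = -1/3 (l = 1/(-3) = -1/3 ≈ -0.33333)
V(B) + l*y(2*4) = -2 - 1/3*6 = -2 - 2 = -4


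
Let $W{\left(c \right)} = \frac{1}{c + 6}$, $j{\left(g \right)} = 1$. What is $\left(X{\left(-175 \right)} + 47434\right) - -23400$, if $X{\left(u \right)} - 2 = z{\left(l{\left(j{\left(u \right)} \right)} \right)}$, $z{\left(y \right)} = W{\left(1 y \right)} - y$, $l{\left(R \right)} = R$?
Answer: $\frac{495846}{7} \approx 70835.0$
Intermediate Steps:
$W{\left(c \right)} = \frac{1}{6 + c}$
$z{\left(y \right)} = \frac{1}{6 + y} - y$ ($z{\left(y \right)} = \frac{1}{6 + 1 y} - y = \frac{1}{6 + y} - y$)
$X{\left(u \right)} = \frac{8}{7}$ ($X{\left(u \right)} = 2 + \frac{1 - 1 \left(6 + 1\right)}{6 + 1} = 2 + \frac{1 - 1 \cdot 7}{7} = 2 + \frac{1 - 7}{7} = 2 + \frac{1}{7} \left(-6\right) = 2 - \frac{6}{7} = \frac{8}{7}$)
$\left(X{\left(-175 \right)} + 47434\right) - -23400 = \left(\frac{8}{7} + 47434\right) - -23400 = \frac{332046}{7} + 23400 = \frac{495846}{7}$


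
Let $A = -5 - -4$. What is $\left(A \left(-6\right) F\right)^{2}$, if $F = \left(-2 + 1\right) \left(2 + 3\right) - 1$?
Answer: $1296$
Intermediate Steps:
$A = -1$ ($A = -5 + 4 = -1$)
$F = -6$ ($F = \left(-1\right) 5 - 1 = -5 - 1 = -6$)
$\left(A \left(-6\right) F\right)^{2} = \left(\left(-1\right) \left(-6\right) \left(-6\right)\right)^{2} = \left(6 \left(-6\right)\right)^{2} = \left(-36\right)^{2} = 1296$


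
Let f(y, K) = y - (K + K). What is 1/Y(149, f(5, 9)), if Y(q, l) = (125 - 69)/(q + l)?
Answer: 17/7 ≈ 2.4286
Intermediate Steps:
f(y, K) = y - 2*K
Y(q, l) = 56/(l + q)
1/Y(149, f(5, 9)) = 1/(56/((5 - 2*9) + 149)) = 1/(56/((5 - 18) + 149)) = 1/(56/(-13 + 149)) = 1/(56/136) = 1/(56*(1/136)) = 1/(7/17) = 17/7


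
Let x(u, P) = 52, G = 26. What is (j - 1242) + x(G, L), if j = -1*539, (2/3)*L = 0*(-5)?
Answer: -1729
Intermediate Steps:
L = 0 (L = 3*(0*(-5))/2 = (3/2)*0 = 0)
j = -539
(j - 1242) + x(G, L) = (-539 - 1242) + 52 = -1781 + 52 = -1729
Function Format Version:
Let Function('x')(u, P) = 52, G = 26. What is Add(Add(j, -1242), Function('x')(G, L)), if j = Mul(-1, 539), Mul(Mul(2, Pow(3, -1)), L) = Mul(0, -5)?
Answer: -1729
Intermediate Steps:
L = 0 (L = Mul(Rational(3, 2), Mul(0, -5)) = Mul(Rational(3, 2), 0) = 0)
j = -539
Add(Add(j, -1242), Function('x')(G, L)) = Add(Add(-539, -1242), 52) = Add(-1781, 52) = -1729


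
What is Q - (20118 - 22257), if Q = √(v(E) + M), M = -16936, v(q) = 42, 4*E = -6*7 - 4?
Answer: 2139 + I*√16894 ≈ 2139.0 + 129.98*I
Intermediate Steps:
E = -23/2 (E = (-6*7 - 4)/4 = (-42 - 4)/4 = (¼)*(-46) = -23/2 ≈ -11.500)
Q = I*√16894 (Q = √(42 - 16936) = √(-16894) = I*√16894 ≈ 129.98*I)
Q - (20118 - 22257) = I*√16894 - (20118 - 22257) = I*√16894 - 1*(-2139) = I*√16894 + 2139 = 2139 + I*√16894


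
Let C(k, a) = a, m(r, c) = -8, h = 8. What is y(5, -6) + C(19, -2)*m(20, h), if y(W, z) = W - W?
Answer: 16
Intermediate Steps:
y(W, z) = 0
y(5, -6) + C(19, -2)*m(20, h) = 0 - 2*(-8) = 0 + 16 = 16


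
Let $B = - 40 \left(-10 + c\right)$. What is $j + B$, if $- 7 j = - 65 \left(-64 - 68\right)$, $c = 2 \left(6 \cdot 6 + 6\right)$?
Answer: $- \frac{29300}{7} \approx -4185.7$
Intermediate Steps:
$c = 84$ ($c = 2 \left(36 + 6\right) = 2 \cdot 42 = 84$)
$j = - \frac{8580}{7}$ ($j = - \frac{\left(-65\right) \left(-64 - 68\right)}{7} = - \frac{\left(-65\right) \left(-132\right)}{7} = \left(- \frac{1}{7}\right) 8580 = - \frac{8580}{7} \approx -1225.7$)
$B = -2960$ ($B = - 40 \left(-10 + 84\right) = \left(-40\right) 74 = -2960$)
$j + B = - \frac{8580}{7} - 2960 = - \frac{29300}{7}$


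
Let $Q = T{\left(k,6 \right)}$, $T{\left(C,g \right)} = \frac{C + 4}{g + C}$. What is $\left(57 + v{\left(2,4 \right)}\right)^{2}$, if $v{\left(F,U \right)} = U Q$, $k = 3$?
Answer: $\frac{292681}{81} \approx 3613.3$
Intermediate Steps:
$T{\left(C,g \right)} = \frac{4 + C}{C + g}$
$Q = \frac{7}{9}$ ($Q = \frac{4 + 3}{3 + 6} = \frac{1}{9} \cdot 7 = \frac{7}{9} \approx 0.77778$)
$v{\left(F,U \right)} = \frac{7 U}{9}$ ($v{\left(F,U \right)} = U \frac{7}{9} = \frac{7 U}{9}$)
$\left(57 + v{\left(2,4 \right)}\right)^{2} = \left(57 + \frac{7}{9} \cdot 4\right)^{2} = \left(57 + \frac{28}{9}\right)^{2} = \left(\frac{541}{9}\right)^{2} = \frac{292681}{81}$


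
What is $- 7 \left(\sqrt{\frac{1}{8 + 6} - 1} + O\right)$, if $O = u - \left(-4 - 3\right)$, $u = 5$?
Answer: $-84 - \frac{i \sqrt{182}}{2} \approx -84.0 - 6.7454 i$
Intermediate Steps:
$O = 12$ ($O = 5 - \left(-4 - 3\right) = 5 - -7 = 5 + 7 = 12$)
$- 7 \left(\sqrt{\frac{1}{8 + 6} - 1} + O\right) = - 7 \left(\sqrt{\frac{1}{8 + 6} - 1} + 12\right) = - 7 \left(\sqrt{\frac{1}{14} - 1} + 12\right) = - 7 \left(\sqrt{- \frac{13}{14}} + 12\right) = - 7 \left(\frac{i \sqrt{182}}{14} + 12\right) = - 7 \left(12 + \frac{i \sqrt{182}}{14}\right) = -84 - \frac{i \sqrt{182}}{2}$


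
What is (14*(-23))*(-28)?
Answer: 9016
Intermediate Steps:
(14*(-23))*(-28) = -322*(-28) = 9016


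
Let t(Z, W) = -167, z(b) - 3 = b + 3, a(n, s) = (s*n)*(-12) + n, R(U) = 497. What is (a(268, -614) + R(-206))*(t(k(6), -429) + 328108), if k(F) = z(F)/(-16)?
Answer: 647811044049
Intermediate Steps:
a(n, s) = n - 12*n*s (a(n, s) = (n*s)*(-12) + n = -12*n*s + n = n - 12*n*s)
z(b) = 6 + b (z(b) = 3 + (b + 3) = 3 + (3 + b) = 6 + b)
k(F) = -3/8 - F/16 (k(F) = (6 + F)/(-16) = (6 + F)*(-1/16) = -3/8 - F/16)
(a(268, -614) + R(-206))*(t(k(6), -429) + 328108) = (268*(1 - 12*(-614)) + 497)*(-167 + 328108) = (268*(1 + 7368) + 497)*327941 = (268*7369 + 497)*327941 = (1974892 + 497)*327941 = 1975389*327941 = 647811044049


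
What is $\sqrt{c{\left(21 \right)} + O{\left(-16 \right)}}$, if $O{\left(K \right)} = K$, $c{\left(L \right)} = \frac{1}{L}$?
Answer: $\frac{i \sqrt{7035}}{21} \approx 3.994 i$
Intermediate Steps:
$\sqrt{c{\left(21 \right)} + O{\left(-16 \right)}} = \sqrt{\frac{1}{21} - 16} = \sqrt{- \frac{335}{21}} = \frac{i \sqrt{7035}}{21}$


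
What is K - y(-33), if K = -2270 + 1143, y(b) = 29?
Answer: -1156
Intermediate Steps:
K = -1127
K - y(-33) = -1127 - 1*29 = -1127 - 29 = -1156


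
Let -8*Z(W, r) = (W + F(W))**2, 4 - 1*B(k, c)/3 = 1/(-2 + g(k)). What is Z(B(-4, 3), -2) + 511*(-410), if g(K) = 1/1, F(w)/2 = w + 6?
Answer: -1679329/8 ≈ -2.0992e+5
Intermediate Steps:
F(w) = 12 + 2*w (F(w) = 2*(w + 6) = 2*(6 + w) = 12 + 2*w)
g(K) = 1
B(k, c) = 15 (B(k, c) = 12 - 3/(-2 + 1) = 12 - 3/(-1) = 12 - 3*(-1) = 12 + 3 = 15)
Z(W, r) = -(12 + 3*W)**2/8 (Z(W, r) = -(W + (12 + 2*W))**2/8 = -(12 + 3*W)**2/8)
Z(B(-4, 3), -2) + 511*(-410) = -9*(4 + 15)**2/8 + 511*(-410) = -9/8*19**2 - 209510 = -9/8*361 - 209510 = -3249/8 - 209510 = -1679329/8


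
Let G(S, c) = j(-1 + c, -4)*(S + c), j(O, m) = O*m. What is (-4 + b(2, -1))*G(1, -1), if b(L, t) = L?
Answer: 0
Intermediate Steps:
G(S, c) = (4 - 4*c)*(S + c) (G(S, c) = ((-1 + c)*(-4))*(S + c) = (4 - 4*c)*(S + c))
(-4 + b(2, -1))*G(1, -1) = (-4 + 2)*(4*(1 - 1*(-1))*(1 - 1)) = -8*(1 + 1)*0 = -8*2*0 = -2*0 = 0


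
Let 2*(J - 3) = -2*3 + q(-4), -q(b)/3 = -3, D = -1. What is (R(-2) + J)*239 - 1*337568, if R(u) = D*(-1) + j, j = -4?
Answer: -674419/2 ≈ -3.3721e+5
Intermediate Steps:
q(b) = 9 (q(b) = -3*(-3) = 9)
J = 9/2 (J = 3 + (-2*3 + 9)/2 = 3 + (-6 + 9)/2 = 3 + (½)*3 = 3 + 3/2 = 9/2 ≈ 4.5000)
R(u) = -3 (R(u) = -1*(-1) - 4 = 1 - 4 = -3)
(R(-2) + J)*239 - 1*337568 = (-3 + 9/2)*239 - 1*337568 = (3/2)*239 - 337568 = 717/2 - 337568 = -674419/2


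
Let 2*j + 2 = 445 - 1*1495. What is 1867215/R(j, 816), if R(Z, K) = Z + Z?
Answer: -1867215/1052 ≈ -1774.9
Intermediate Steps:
j = -526 (j = -1 + (445 - 1*1495)/2 = -1 + (445 - 1495)/2 = -1 + (1/2)*(-1050) = -1 - 525 = -526)
R(Z, K) = 2*Z
1867215/R(j, 816) = 1867215/((2*(-526))) = 1867215/(-1052) = 1867215*(-1/1052) = -1867215/1052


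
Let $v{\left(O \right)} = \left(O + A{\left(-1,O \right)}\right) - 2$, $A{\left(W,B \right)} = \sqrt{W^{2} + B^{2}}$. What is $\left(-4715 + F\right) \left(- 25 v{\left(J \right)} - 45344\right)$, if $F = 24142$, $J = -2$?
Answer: $-878955188 - 485675 \sqrt{5} \approx -8.8004 \cdot 10^{8}$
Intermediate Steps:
$A{\left(W,B \right)} = \sqrt{B^{2} + W^{2}}$
$v{\left(O \right)} = -2 + O + \sqrt{1 + O^{2}}$ ($v{\left(O \right)} = \left(O + \sqrt{O^{2} + \left(-1\right)^{2}}\right) - 2 = \left(O + \sqrt{O^{2} + 1}\right) - 2 = \left(O + \sqrt{1 + O^{2}}\right) - 2 = -2 + O + \sqrt{1 + O^{2}}$)
$\left(-4715 + F\right) \left(- 25 v{\left(J \right)} - 45344\right) = \left(-4715 + 24142\right) \left(- 25 \left(-2 - 2 + \sqrt{1 + \left(-2\right)^{2}}\right) - 45344\right) = 19427 \left(- 25 \left(-2 - 2 + \sqrt{1 + 4}\right) - 45344\right) = 19427 \left(- 25 \left(-2 - 2 + \sqrt{5}\right) - 45344\right) = 19427 \left(- 25 \left(-4 + \sqrt{5}\right) - 45344\right) = 19427 \left(\left(100 - 25 \sqrt{5}\right) - 45344\right) = 19427 \left(-45244 - 25 \sqrt{5}\right) = -878955188 - 485675 \sqrt{5}$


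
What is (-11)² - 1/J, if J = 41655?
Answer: 5040254/41655 ≈ 121.00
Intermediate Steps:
(-11)² - 1/J = (-11)² - 1/41655 = 121 - 1*1/41655 = 121 - 1/41655 = 5040254/41655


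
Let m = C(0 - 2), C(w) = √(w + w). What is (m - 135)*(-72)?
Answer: 9720 - 144*I ≈ 9720.0 - 144.0*I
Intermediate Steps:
C(w) = √2*√w (C(w) = √(2*w) = √2*√w)
m = 2*I (m = √2*√(0 - 2) = √2*√(-2) = √2*(I*√2) = 2*I ≈ 2.0*I)
(m - 135)*(-72) = (2*I - 135)*(-72) = (-135 + 2*I)*(-72) = 9720 - 144*I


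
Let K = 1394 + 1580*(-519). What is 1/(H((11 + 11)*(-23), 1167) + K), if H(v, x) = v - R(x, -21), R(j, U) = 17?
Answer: -1/819149 ≈ -1.2208e-6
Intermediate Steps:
K = -818626 (K = 1394 - 820020 = -818626)
H(v, x) = -17 + v (H(v, x) = v - 1*17 = v - 17 = -17 + v)
1/(H((11 + 11)*(-23), 1167) + K) = 1/((-17 + (11 + 11)*(-23)) - 818626) = 1/((-17 + 22*(-23)) - 818626) = 1/((-17 - 506) - 818626) = 1/(-523 - 818626) = 1/(-819149) = -1/819149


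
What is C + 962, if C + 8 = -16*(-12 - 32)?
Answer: 1658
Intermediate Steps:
C = 696 (C = -8 - 16*(-12 - 32) = -8 - 16*(-44) = -8 + 704 = 696)
C + 962 = 696 + 962 = 1658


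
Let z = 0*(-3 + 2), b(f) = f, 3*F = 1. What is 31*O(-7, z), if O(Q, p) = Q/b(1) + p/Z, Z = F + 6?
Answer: -217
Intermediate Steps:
F = ⅓ (F = (⅓)*1 = ⅓ ≈ 0.33333)
Z = 19/3 (Z = ⅓ + 6 = 19/3 ≈ 6.3333)
z = 0 (z = 0*(-1) = 0)
O(Q, p) = Q + 3*p/19 (O(Q, p) = Q/1 + p/(19/3) = Q*1 + p*(3/19) = Q + 3*p/19)
31*O(-7, z) = 31*(-7 + (3/19)*0) = 31*(-7 + 0) = 31*(-7) = -217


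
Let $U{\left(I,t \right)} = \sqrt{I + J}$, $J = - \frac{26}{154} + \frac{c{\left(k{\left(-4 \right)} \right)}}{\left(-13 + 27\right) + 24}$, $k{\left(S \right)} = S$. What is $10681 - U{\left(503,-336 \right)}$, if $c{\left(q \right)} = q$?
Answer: $10681 - \frac{208 \sqrt{24871}}{1463} \approx 10659.0$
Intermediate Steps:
$J = - \frac{401}{1463}$ ($J = - \frac{26}{154} - \frac{4}{\left(-13 + 27\right) + 24} = \left(-26\right) \frac{1}{154} - \frac{4}{14 + 24} = - \frac{13}{77} - \frac{4}{38} = - \frac{13}{77} - \frac{2}{19} = - \frac{401}{1463} \approx -0.27409$)
$U{\left(I,t \right)} = \sqrt{- \frac{401}{1463} + I}$ ($U{\left(I,t \right)} = \sqrt{I - \frac{401}{1463}} = \sqrt{- \frac{401}{1463} + I}$)
$10681 - U{\left(503,-336 \right)} = 10681 - \frac{\sqrt{-586663 + 2140369 \cdot 503}}{1463} = 10681 - \frac{\sqrt{-586663 + 1076605607}}{1463} = 10681 - \frac{\sqrt{1076018944}}{1463} = 10681 - \frac{208 \sqrt{24871}}{1463}$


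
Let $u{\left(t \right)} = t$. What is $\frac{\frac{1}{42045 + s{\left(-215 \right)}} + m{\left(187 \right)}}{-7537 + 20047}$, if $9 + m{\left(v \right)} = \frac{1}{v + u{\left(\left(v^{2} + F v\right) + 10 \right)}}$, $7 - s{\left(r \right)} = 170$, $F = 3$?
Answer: $- \frac{13466786317}{18718940857140} \approx -0.00071942$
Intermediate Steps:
$s{\left(r \right)} = -163$ ($s{\left(r \right)} = 7 - 170 = -163$)
$m{\left(v \right)} = -9 + \frac{1}{10 + v^{2} + 4 v}$ ($m{\left(v \right)} = -9 + \frac{1}{v + \left(\left(v^{2} + 3 v\right) + 10\right)} = -9 + \frac{1}{v + \left(10 + v^{2} + 3 v\right)} = -9 + \frac{1}{10 + v^{2} + 4 v}$)
$\frac{\frac{1}{42045 + s{\left(-215 \right)}} + m{\left(187 \right)}}{-7537 + 20047} = \frac{\frac{1}{42045 - 163} + \frac{-89 - 6732 - 9 \cdot 187^{2}}{10 + 187^{2} + 4 \cdot 187}}{-7537 + 20047} = \frac{\frac{1}{41882} + \frac{-89 - 6732 - 314721}{10 + 34969 + 748}}{12510} = \left(\frac{1}{41882} + \frac{-89 - 6732 - 314721}{35727}\right) \frac{1}{12510} = \left(\frac{1}{41882} + \frac{1}{35727} \left(-321542\right)\right) \frac{1}{12510} = \left(\frac{1}{41882} - \frac{321542}{35727}\right) \frac{1}{12510} = \left(- \frac{13466786317}{1496318214}\right) \frac{1}{12510} = - \frac{13466786317}{18718940857140}$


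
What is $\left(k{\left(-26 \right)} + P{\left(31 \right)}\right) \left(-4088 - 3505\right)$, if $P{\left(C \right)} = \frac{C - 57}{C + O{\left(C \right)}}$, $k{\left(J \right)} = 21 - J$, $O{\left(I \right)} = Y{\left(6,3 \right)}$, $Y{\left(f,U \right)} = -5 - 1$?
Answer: $- \frac{8724357}{25} \approx -3.4897 \cdot 10^{5}$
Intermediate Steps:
$Y{\left(f,U \right)} = -6$ ($Y{\left(f,U \right)} = -5 - 1 = -6$)
$O{\left(I \right)} = -6$
$P{\left(C \right)} = \frac{-57 + C}{-6 + C}$ ($P{\left(C \right)} = \frac{C - 57}{C - 6} = \frac{-57 + C}{-6 + C}$)
$\left(k{\left(-26 \right)} + P{\left(31 \right)}\right) \left(-4088 - 3505\right) = \left(\left(21 - -26\right) + \frac{-57 + 31}{-6 + 31}\right) \left(-4088 - 3505\right) = \left(\left(21 + 26\right) + \frac{1}{25} \left(-26\right)\right) \left(-7593\right) = \left(47 + \frac{1}{25} \left(-26\right)\right) \left(-7593\right) = \left(47 - \frac{26}{25}\right) \left(-7593\right) = \frac{1149}{25} \left(-7593\right) = - \frac{8724357}{25}$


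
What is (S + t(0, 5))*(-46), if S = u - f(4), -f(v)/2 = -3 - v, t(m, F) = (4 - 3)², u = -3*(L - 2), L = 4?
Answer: 874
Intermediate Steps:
u = -6 (u = -3*(4 - 2) = -3*2 = -6)
t(m, F) = 1 (t(m, F) = 1² = 1)
f(v) = 6 + 2*v (f(v) = -2*(-3 - v) = 6 + 2*v)
S = -20 (S = -6 - (6 + 2*4) = -6 - (6 + 8) = -6 - 1*14 = -6 - 14 = -20)
(S + t(0, 5))*(-46) = (-20 + 1)*(-46) = -19*(-46) = 874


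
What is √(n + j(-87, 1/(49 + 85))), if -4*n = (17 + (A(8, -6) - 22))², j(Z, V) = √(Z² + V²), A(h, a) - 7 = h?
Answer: √(-448900 + 134*√135908965)/134 ≈ 7.8740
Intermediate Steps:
A(h, a) = 7 + h
j(Z, V) = √(V² + Z²)
n = -25 (n = -(17 + ((7 + 8) - 22))²/4 = -(17 + (15 - 22))²/4 = -(17 - 7)²/4 = -¼*10² = -¼*100 = -25)
√(n + j(-87, 1/(49 + 85))) = √(-25 + √((1/(49 + 85))² + (-87)²)) = √(-25 + √((1/134)² + 7569)) = √(-25 + √(1/17956 + 7569)) = √(-25 + √(135908965/17956)) = √(-25 + √135908965/134)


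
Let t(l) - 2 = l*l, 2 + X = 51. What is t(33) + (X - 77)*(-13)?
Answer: 1455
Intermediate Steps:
X = 49 (X = -2 + 51 = 49)
t(l) = 2 + l² (t(l) = 2 + l*l = 2 + l²)
t(33) + (X - 77)*(-13) = (2 + 33²) + (49 - 77)*(-13) = (2 + 1089) - 28*(-13) = 1091 + 364 = 1455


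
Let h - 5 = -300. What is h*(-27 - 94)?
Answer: 35695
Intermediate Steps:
h = -295 (h = 5 - 300 = -295)
h*(-27 - 94) = -295*(-27 - 94) = -295*(-121) = 35695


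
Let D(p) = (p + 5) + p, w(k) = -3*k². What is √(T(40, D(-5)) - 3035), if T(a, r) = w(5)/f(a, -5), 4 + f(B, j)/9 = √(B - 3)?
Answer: √(109185 - 27315*√37)/(3*√(-4 + √37)) ≈ 55.127*I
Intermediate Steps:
f(B, j) = -36 + 9*√(-3 + B) (f(B, j) = -36 + 9*√(B - 3) = -36 + 9*√(-3 + B))
D(p) = 5 + 2*p (D(p) = (5 + p) + p = 5 + 2*p)
T(a, r) = -75/(-36 + 9*√(-3 + a)) (T(a, r) = (-3*5²)/(-36 + 9*√(-3 + a)) = (-3*25)/(-36 + 9*√(-3 + a)) = -75/(-36 + 9*√(-3 + a)))
√(T(40, D(-5)) - 3035) = √(-25/(-12 + 3*√(-3 + 40)) - 3035) = √(-25/(-12 + 3*√37) - 3035) = √(-3035 - 25/(-12 + 3*√37))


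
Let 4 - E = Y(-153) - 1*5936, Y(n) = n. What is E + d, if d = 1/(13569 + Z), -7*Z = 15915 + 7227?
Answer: 62532460/10263 ≈ 6093.0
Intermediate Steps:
Z = -3306 (Z = -(15915 + 7227)/7 = -1/7*23142 = -3306)
d = 1/10263 (d = 1/(13569 - 3306) = 1/10263 ≈ 9.7437e-5)
E = 6093 (E = 4 - (-153 - 1*5936) = 4 - (-153 - 5936) = 4 - 1*(-6089) = 4 + 6089 = 6093)
E + d = 6093 + 1/10263 = 62532460/10263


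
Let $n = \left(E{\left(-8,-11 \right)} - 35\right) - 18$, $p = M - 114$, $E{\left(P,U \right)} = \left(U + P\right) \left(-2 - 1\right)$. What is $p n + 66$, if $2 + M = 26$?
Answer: $-294$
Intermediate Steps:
$M = 24$ ($M = -2 + 26 = 24$)
$E{\left(P,U \right)} = - 3 P - 3 U$ ($E{\left(P,U \right)} = \left(P + U\right) \left(-3\right) = - 3 P - 3 U$)
$p = -90$ ($p = 24 - 114 = -90$)
$n = 4$ ($n = \left(\left(\left(-3\right) \left(-8\right) - -33\right) - 35\right) - 18 = \left(\left(24 + 33\right) - 35\right) - 18 = \left(57 - 35\right) - 18 = 22 - 18 = 4$)
$p n + 66 = \left(-90\right) 4 + 66 = -360 + 66 = -294$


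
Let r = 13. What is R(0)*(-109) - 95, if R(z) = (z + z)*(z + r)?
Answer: -95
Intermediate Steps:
R(z) = 2*z*(13 + z) (R(z) = (z + z)*(z + 13) = (2*z)*(13 + z) = 2*z*(13 + z))
R(0)*(-109) - 95 = (2*0*(13 + 0))*(-109) - 95 = (2*0*13)*(-109) - 95 = 0*(-109) - 95 = 0 - 95 = -95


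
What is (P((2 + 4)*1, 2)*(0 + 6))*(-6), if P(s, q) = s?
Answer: -216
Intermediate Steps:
(P((2 + 4)*1, 2)*(0 + 6))*(-6) = (((2 + 4)*1)*(0 + 6))*(-6) = ((6*1)*6)*(-6) = (6*6)*(-6) = 36*(-6) = -216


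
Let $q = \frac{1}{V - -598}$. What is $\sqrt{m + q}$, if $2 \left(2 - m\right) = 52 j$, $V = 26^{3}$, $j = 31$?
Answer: $\frac{i \sqrt{265556579730}}{18174} \approx 28.355 i$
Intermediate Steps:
$V = 17576$
$m = -804$ ($m = 2 - \frac{52 \cdot 31}{2} = 2 - 806 = -804$)
$q = \frac{1}{18174}$ ($q = \frac{1}{17576 - -598} = \frac{1}{17576 + 598} = \frac{1}{18174} \approx 5.5024 \cdot 10^{-5}$)
$\sqrt{m + q} = \sqrt{-804 + \frac{1}{18174}} = \sqrt{- \frac{14611895}{18174}} = \frac{i \sqrt{265556579730}}{18174}$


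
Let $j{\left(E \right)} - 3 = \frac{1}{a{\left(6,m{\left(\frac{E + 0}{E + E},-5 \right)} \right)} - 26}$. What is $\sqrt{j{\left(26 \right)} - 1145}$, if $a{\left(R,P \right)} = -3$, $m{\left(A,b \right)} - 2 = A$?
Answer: $\frac{i \sqrt{960451}}{29} \approx 33.794 i$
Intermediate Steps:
$m{\left(A,b \right)} = 2 + A$
$j{\left(E \right)} = \frac{86}{29}$ ($j{\left(E \right)} = 3 + \frac{1}{-3 - 26} = 3 + \frac{1}{-29} = 3 - \frac{1}{29} = \frac{86}{29}$)
$\sqrt{j{\left(26 \right)} - 1145} = \sqrt{\frac{86}{29} - 1145} = \sqrt{- \frac{33119}{29}} = \frac{i \sqrt{960451}}{29}$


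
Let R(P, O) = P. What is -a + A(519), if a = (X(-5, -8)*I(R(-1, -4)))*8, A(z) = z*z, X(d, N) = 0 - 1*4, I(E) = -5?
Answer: 269201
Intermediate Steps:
X(d, N) = -4 (X(d, N) = 0 - 4 = -4)
A(z) = z²
a = 160 (a = -4*(-5)*8 = 20*8 = 160)
-a + A(519) = -1*160 + 519² = -160 + 269361 = 269201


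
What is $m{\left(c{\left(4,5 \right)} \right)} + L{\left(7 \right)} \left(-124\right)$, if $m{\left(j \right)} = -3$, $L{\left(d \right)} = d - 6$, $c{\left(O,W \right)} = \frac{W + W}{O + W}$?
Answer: $-127$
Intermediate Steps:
$c{\left(O,W \right)} = \frac{2 W}{O + W}$
$L{\left(d \right)} = -6 + d$ ($L{\left(d \right)} = d - 6 = -6 + d$)
$m{\left(c{\left(4,5 \right)} \right)} + L{\left(7 \right)} \left(-124\right) = -3 + \left(-6 + 7\right) \left(-124\right) = -3 + 1 \left(-124\right) = -3 - 124 = -127$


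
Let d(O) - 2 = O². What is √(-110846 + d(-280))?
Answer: 2*I*√8111 ≈ 180.12*I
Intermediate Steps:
d(O) = 2 + O²
√(-110846 + d(-280)) = √(-110846 + (2 + (-280)²)) = √(-110846 + (2 + 78400)) = √(-110846 + 78402) = √(-32444) = 2*I*√8111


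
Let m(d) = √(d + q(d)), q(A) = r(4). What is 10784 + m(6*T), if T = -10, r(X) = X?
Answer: 10784 + 2*I*√14 ≈ 10784.0 + 7.4833*I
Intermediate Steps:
q(A) = 4
m(d) = √(4 + d) (m(d) = √(d + 4) = √(4 + d))
10784 + m(6*T) = 10784 + √(4 + 6*(-10)) = 10784 + √(4 - 60) = 10784 + √(-56) = 10784 + 2*I*√14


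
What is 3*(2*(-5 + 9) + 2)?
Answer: 30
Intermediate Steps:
3*(2*(-5 + 9) + 2) = 3*(2*4 + 2) = 3*(8 + 2) = 3*10 = 30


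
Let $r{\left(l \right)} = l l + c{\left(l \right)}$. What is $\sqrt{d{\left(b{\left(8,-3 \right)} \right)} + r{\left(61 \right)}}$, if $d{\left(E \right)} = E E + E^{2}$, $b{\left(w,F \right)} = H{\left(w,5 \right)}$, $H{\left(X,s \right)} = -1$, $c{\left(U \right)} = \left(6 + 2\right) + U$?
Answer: $4 \sqrt{237} \approx 61.579$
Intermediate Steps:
$c{\left(U \right)} = 8 + U$
$b{\left(w,F \right)} = -1$
$d{\left(E \right)} = 2 E^{2}$ ($d{\left(E \right)} = E^{2} + E^{2} = 2 E^{2}$)
$r{\left(l \right)} = 8 + l + l^{2}$ ($r{\left(l \right)} = l l + \left(8 + l\right) = l^{2} + \left(8 + l\right) = 8 + l + l^{2}$)
$\sqrt{d{\left(b{\left(8,-3 \right)} \right)} + r{\left(61 \right)}} = \sqrt{2 \left(-1\right)^{2} + \left(8 + 61 + 61^{2}\right)} = \sqrt{2 \cdot 1 + \left(8 + 61 + 3721\right)} = \sqrt{2 + 3790} = \sqrt{3792} = 4 \sqrt{237}$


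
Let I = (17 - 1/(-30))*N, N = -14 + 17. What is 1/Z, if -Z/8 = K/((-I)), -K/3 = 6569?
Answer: -511/1576560 ≈ -0.00032412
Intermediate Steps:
K = -19707 (K = -3*6569 = -19707)
N = 3
I = 511/10 (I = (17 - 1/(-30))*3 = (17 - 1*(-1/30))*3 = (17 + 1/30)*3 = (511/30)*3 = 511/10 ≈ 51.100)
Z = -1576560/511 (Z = -(-157656)/((-1*511/10)) = -(-157656)/(-511/10) = -(-157656)*(-10)/511 = -8*197070/511 = -1576560/511 ≈ -3085.2)
1/Z = 1/(-1576560/511) = -511/1576560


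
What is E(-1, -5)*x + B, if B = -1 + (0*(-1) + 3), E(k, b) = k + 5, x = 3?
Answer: 14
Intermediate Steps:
E(k, b) = 5 + k
B = 2 (B = -1 + (0 + 3) = -1 + 3 = 2)
E(-1, -5)*x + B = (5 - 1)*3 + 2 = 4*3 + 2 = 12 + 2 = 14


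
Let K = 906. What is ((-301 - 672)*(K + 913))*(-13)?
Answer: 23008531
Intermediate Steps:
((-301 - 672)*(K + 913))*(-13) = ((-301 - 672)*(906 + 913))*(-13) = -973*1819*(-13) = -1769887*(-13) = 23008531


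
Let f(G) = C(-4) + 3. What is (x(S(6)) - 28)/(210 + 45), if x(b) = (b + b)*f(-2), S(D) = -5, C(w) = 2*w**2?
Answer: -126/85 ≈ -1.4824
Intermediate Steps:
f(G) = 35 (f(G) = 2*(-4)**2 + 3 = 2*16 + 3 = 32 + 3 = 35)
x(b) = 70*b (x(b) = (b + b)*35 = (2*b)*35 = 70*b)
(x(S(6)) - 28)/(210 + 45) = (70*(-5) - 28)/(210 + 45) = (-350 - 28)/255 = -378*1/255 = -126/85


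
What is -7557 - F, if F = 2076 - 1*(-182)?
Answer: -9815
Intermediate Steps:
F = 2258 (F = 2076 + 182 = 2258)
-7557 - F = -7557 - 1*2258 = -7557 - 2258 = -9815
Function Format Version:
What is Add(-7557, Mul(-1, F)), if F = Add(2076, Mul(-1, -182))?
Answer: -9815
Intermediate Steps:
F = 2258 (F = Add(2076, 182) = 2258)
Add(-7557, Mul(-1, F)) = Add(-7557, Mul(-1, 2258)) = Add(-7557, -2258) = -9815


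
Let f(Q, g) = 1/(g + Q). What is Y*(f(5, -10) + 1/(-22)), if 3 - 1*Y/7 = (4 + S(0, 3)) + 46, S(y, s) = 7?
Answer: 5103/55 ≈ 92.782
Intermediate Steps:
f(Q, g) = 1/(Q + g)
Y = -378 (Y = 21 - 7*((4 + 7) + 46) = 21 - 7*(11 + 46) = 21 - 7*57 = 21 - 399 = -378)
Y*(f(5, -10) + 1/(-22)) = -378*(1/(5 - 10) + 1/(-22)) = -378*(1/(-5) - 1/22) = -378*(-⅕ - 1/22) = -378*(-27/110) = 5103/55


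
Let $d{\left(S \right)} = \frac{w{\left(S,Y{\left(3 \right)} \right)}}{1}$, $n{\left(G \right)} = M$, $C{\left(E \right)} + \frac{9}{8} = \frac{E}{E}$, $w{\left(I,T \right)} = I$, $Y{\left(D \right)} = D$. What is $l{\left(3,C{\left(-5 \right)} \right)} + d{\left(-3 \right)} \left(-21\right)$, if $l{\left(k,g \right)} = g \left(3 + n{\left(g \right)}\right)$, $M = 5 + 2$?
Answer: $\frac{247}{4} \approx 61.75$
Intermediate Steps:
$M = 7$
$C{\left(E \right)} = - \frac{1}{8}$ ($C{\left(E \right)} = - \frac{9}{8} + \frac{E}{E} = - \frac{9}{8} + 1 = - \frac{1}{8}$)
$n{\left(G \right)} = 7$
$l{\left(k,g \right)} = 10 g$ ($l{\left(k,g \right)} = g \left(3 + 7\right) = g 10 = 10 g$)
$d{\left(S \right)} = S$ ($d{\left(S \right)} = \frac{S}{1} = S 1 = S$)
$l{\left(3,C{\left(-5 \right)} \right)} + d{\left(-3 \right)} \left(-21\right) = 10 \left(- \frac{1}{8}\right) - -63 = - \frac{5}{4} + 63 = \frac{247}{4}$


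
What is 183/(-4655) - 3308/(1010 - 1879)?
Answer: 15239713/4045195 ≈ 3.7674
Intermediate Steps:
183/(-4655) - 3308/(1010 - 1879) = 183*(-1/4655) - 3308/(-869) = -183/4655 - 3308*(-1/869) = -183/4655 + 3308/869 = 15239713/4045195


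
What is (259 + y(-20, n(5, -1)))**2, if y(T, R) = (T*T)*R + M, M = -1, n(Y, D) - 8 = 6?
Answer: 34316164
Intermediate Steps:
n(Y, D) = 14 (n(Y, D) = 8 + 6 = 14)
y(T, R) = -1 + R*T**2 (y(T, R) = (T*T)*R - 1 = T**2*R - 1 = R*T**2 - 1 = -1 + R*T**2)
(259 + y(-20, n(5, -1)))**2 = (259 + (-1 + 14*(-20)**2))**2 = (259 + (-1 + 14*400))**2 = (259 + (-1 + 5600))**2 = (259 + 5599)**2 = 5858**2 = 34316164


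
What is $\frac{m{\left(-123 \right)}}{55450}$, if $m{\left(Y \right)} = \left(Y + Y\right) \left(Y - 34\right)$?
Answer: $\frac{19311}{27725} \approx 0.69652$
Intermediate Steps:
$m{\left(Y \right)} = 2 Y \left(-34 + Y\right)$
$\frac{m{\left(-123 \right)}}{55450} = \frac{2 \left(-123\right) \left(-34 - 123\right)}{55450} = 2 \left(-123\right) \left(-157\right) \frac{1}{55450} = 38622 \cdot \frac{1}{55450} = \frac{19311}{27725}$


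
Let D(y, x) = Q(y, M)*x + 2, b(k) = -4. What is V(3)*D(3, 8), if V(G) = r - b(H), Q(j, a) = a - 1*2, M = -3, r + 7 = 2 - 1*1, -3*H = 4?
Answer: 76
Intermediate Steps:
H = -4/3 (H = -⅓*4 = -4/3 ≈ -1.3333)
r = -6 (r = -7 + (2 - 1*1) = -7 + (2 - 1) = -7 + 1 = -6)
Q(j, a) = -2 + a (Q(j, a) = a - 2 = -2 + a)
V(G) = -2 (V(G) = -6 - 1*(-4) = -6 + 4 = -2)
D(y, x) = 2 - 5*x (D(y, x) = (-2 - 3)*x + 2 = -5*x + 2 = 2 - 5*x)
V(3)*D(3, 8) = -2*(2 - 5*8) = -2*(2 - 40) = -2*(-38) = 76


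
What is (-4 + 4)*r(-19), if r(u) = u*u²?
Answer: 0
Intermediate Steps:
r(u) = u³
(-4 + 4)*r(-19) = (-4 + 4)*(-19)³ = 0*(-6859) = 0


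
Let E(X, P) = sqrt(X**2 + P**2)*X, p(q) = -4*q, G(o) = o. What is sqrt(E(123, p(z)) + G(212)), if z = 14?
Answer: sqrt(212 + 123*sqrt(18265)) ≈ 129.75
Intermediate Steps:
E(X, P) = X*sqrt(P**2 + X**2) (E(X, P) = sqrt(P**2 + X**2)*X = X*sqrt(P**2 + X**2))
sqrt(E(123, p(z)) + G(212)) = sqrt(123*sqrt((-4*14)**2 + 123**2) + 212) = sqrt(123*sqrt((-56)**2 + 15129) + 212) = sqrt(123*sqrt(3136 + 15129) + 212) = sqrt(123*sqrt(18265) + 212) = sqrt(212 + 123*sqrt(18265))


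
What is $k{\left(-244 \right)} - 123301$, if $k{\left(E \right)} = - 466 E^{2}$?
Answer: $-27867077$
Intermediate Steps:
$k{\left(-244 \right)} - 123301 = - 466 \left(-244\right)^{2} - 123301 = \left(-466\right) 59536 - 123301 = -27743776 - 123301 = -27867077$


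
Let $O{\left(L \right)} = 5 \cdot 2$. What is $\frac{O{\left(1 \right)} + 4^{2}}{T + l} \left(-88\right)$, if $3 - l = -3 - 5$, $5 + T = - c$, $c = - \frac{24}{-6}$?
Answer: $-1144$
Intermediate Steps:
$c = 4$ ($c = \left(-24\right) \left(- \frac{1}{6}\right) = 4$)
$O{\left(L \right)} = 10$
$T = -9$ ($T = -5 - 4 = -9$)
$l = 11$ ($l = 3 - \left(-3 - 5\right) = 3 - -8 = 3 + 8 = 11$)
$\frac{O{\left(1 \right)} + 4^{2}}{T + l} \left(-88\right) = \frac{10 + 4^{2}}{-9 + 11} \left(-88\right) = \frac{10 + 16}{2} \left(-88\right) = 26 \cdot \frac{1}{2} \left(-88\right) = 13 \left(-88\right) = -1144$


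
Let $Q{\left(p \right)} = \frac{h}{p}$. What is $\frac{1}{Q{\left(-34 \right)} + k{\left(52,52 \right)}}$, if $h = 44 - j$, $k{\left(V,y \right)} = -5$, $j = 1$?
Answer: $- \frac{34}{213} \approx -0.15962$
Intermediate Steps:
$h = 43$ ($h = 44 - 1 = 43$)
$Q{\left(p \right)} = \frac{43}{p}$
$\frac{1}{Q{\left(-34 \right)} + k{\left(52,52 \right)}} = \frac{1}{\frac{43}{-34} - 5} = \frac{1}{43 \left(- \frac{1}{34}\right) - 5} = \frac{1}{- \frac{43}{34} - 5} = \frac{1}{- \frac{213}{34}} = - \frac{34}{213}$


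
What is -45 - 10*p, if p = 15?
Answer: -195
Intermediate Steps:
-45 - 10*p = -45 - 10*15 = -45 - 150 = -195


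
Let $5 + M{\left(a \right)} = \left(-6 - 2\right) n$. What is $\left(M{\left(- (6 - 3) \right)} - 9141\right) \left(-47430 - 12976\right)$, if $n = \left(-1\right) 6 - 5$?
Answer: $547157548$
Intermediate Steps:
$n = -11$ ($n = -6 - 5 = -11$)
$M{\left(a \right)} = 83$ ($M{\left(a \right)} = -5 + \left(-6 - 2\right) \left(-11\right) = -5 - -88 = -5 + 88 = 83$)
$\left(M{\left(- (6 - 3) \right)} - 9141\right) \left(-47430 - 12976\right) = \left(83 - 9141\right) \left(-47430 - 12976\right) = \left(-9058\right) \left(-60406\right) = 547157548$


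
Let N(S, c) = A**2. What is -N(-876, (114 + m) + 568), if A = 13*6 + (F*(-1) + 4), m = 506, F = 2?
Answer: -6400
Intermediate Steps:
A = 80 (A = 13*6 + (2*(-1) + 4) = 78 + (-2 + 4) = 78 + 2 = 80)
N(S, c) = 6400 (N(S, c) = 80**2 = 6400)
-N(-876, (114 + m) + 568) = -1*6400 = -6400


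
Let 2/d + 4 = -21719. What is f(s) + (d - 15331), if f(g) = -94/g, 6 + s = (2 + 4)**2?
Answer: -1665516902/108615 ≈ -15334.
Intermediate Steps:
d = -2/21723 (d = 2/(-4 - 21719) = 2/(-21723) = 2*(-1/21723) = -2/21723 ≈ -9.2068e-5)
s = 30 (s = -6 + (2 + 4)**2 = -6 + 6**2 = -6 + 36 = 30)
f(s) + (d - 15331) = -94/30 + (-2/21723 - 15331) = -94*1/30 - 333035315/21723 = -47/15 - 333035315/21723 = -1665516902/108615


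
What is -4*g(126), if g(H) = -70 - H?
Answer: 784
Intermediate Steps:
-4*g(126) = -4*(-70 - 1*126) = -4*(-70 - 126) = -4*(-196) = 784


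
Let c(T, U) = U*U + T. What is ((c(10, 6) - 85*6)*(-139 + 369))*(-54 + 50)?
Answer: 426880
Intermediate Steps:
c(T, U) = T + U² (c(T, U) = U² + T = T + U²)
((c(10, 6) - 85*6)*(-139 + 369))*(-54 + 50) = (((10 + 6²) - 85*6)*(-139 + 369))*(-54 + 50) = (((10 + 36) - 510)*230)*(-4) = ((46 - 510)*230)*(-4) = -464*230*(-4) = -106720*(-4) = 426880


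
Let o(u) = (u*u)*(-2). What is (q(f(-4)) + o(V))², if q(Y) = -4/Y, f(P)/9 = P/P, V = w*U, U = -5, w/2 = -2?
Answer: 51897616/81 ≈ 6.4071e+5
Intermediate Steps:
w = -4 (w = 2*(-2) = -4)
V = 20 (V = -4*(-5) = 20)
o(u) = -2*u² (o(u) = u²*(-2) = -2*u²)
f(P) = 9 (f(P) = 9*(P/P) = 9*1 = 9)
(q(f(-4)) + o(V))² = (-4/9 - 2*20²)² = (-4*⅑ - 2*400)² = (-4/9 - 800)² = (-7204/9)² = 51897616/81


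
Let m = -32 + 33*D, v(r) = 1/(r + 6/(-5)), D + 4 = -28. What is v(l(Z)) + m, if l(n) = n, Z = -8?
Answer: -50053/46 ≈ -1088.1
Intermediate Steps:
D = -32 (D = -4 - 28 = -32)
v(r) = 1/(-6/5 + r) (v(r) = 1/(r + 6*(-1/5)) = 1/(r - 6/5) = 1/(-6/5 + r))
m = -1088 (m = -32 + 33*(-32) = -32 - 1056 = -1088)
v(l(Z)) + m = 5/(-6 + 5*(-8)) - 1088 = 5/(-6 - 40) - 1088 = 5/(-46) - 1088 = 5*(-1/46) - 1088 = -5/46 - 1088 = -50053/46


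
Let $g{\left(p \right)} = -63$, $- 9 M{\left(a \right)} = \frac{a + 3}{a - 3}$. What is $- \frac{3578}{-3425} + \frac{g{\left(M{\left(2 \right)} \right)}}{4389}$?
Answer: $\frac{737527}{715825} \approx 1.0303$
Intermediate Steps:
$M{\left(a \right)} = - \frac{3 + a}{9 \left(-3 + a\right)}$ ($M{\left(a \right)} = - \frac{\left(a + 3\right) \frac{1}{a - 3}}{9} = - \frac{\left(3 + a\right) \frac{1}{-3 + a}}{9} = - \frac{\frac{1}{-3 + a} \left(3 + a\right)}{9} = - \frac{3 + a}{9 \left(-3 + a\right)}$)
$- \frac{3578}{-3425} + \frac{g{\left(M{\left(2 \right)} \right)}}{4389} = - \frac{3578}{-3425} - \frac{63}{4389} = \left(-3578\right) \left(- \frac{1}{3425}\right) - \frac{3}{209} = \frac{3578}{3425} - \frac{3}{209} = \frac{737527}{715825}$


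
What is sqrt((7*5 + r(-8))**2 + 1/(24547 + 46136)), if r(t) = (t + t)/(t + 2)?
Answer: 2*sqrt(1772084139283)/70683 ≈ 37.667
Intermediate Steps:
r(t) = 2*t/(2 + t) (r(t) = (2*t)/(2 + t) = 2*t/(2 + t))
sqrt((7*5 + r(-8))**2 + 1/(24547 + 46136)) = sqrt((7*5 + 2*(-8)/(2 - 8))**2 + 1/(24547 + 46136)) = sqrt((35 + 2*(-8)/(-6))**2 + 1/70683) = sqrt((35 + 2*(-8)*(-1/6))**2 + 1/70683) = sqrt((35 + 8/3)**2 + 1/70683) = sqrt((113/3)**2 + 1/70683) = sqrt(12769/9 + 1/70683) = sqrt(300850412/212049) = 2*sqrt(1772084139283)/70683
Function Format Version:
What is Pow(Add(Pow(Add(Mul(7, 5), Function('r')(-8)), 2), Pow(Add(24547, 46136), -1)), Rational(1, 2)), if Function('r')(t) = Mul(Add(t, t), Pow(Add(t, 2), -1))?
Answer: Mul(Rational(2, 70683), Pow(1772084139283, Rational(1, 2))) ≈ 37.667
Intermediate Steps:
Function('r')(t) = Mul(2, t, Pow(Add(2, t), -1)) (Function('r')(t) = Mul(Mul(2, t), Pow(Add(2, t), -1)) = Mul(2, t, Pow(Add(2, t), -1)))
Pow(Add(Pow(Add(Mul(7, 5), Function('r')(-8)), 2), Pow(Add(24547, 46136), -1)), Rational(1, 2)) = Pow(Add(Pow(Add(Mul(7, 5), Mul(2, -8, Pow(Add(2, -8), -1))), 2), Pow(Add(24547, 46136), -1)), Rational(1, 2)) = Pow(Add(Pow(Add(35, Mul(2, -8, Pow(-6, -1))), 2), Pow(70683, -1)), Rational(1, 2)) = Pow(Add(Pow(Add(35, Mul(2, -8, Rational(-1, 6))), 2), Rational(1, 70683)), Rational(1, 2)) = Pow(Add(Pow(Add(35, Rational(8, 3)), 2), Rational(1, 70683)), Rational(1, 2)) = Pow(Add(Pow(Rational(113, 3), 2), Rational(1, 70683)), Rational(1, 2)) = Pow(Add(Rational(12769, 9), Rational(1, 70683)), Rational(1, 2)) = Pow(Rational(300850412, 212049), Rational(1, 2)) = Mul(Rational(2, 70683), Pow(1772084139283, Rational(1, 2)))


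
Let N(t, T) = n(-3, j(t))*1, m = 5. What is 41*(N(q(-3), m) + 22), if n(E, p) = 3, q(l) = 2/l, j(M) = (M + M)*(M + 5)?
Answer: 1025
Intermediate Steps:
j(M) = 2*M*(5 + M) (j(M) = (2*M)*(5 + M) = 2*M*(5 + M))
N(t, T) = 3 (N(t, T) = 3*1 = 3)
41*(N(q(-3), m) + 22) = 41*(3 + 22) = 41*25 = 1025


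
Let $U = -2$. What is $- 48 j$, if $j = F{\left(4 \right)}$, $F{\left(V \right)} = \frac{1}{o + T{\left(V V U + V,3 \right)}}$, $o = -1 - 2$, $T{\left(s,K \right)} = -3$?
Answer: $8$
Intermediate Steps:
$o = -3$ ($o = -1 - 2 = -3$)
$F{\left(V \right)} = - \frac{1}{6}$ ($F{\left(V \right)} = \frac{1}{-3 - 3} = \frac{1}{-6} = - \frac{1}{6}$)
$j = - \frac{1}{6} \approx -0.16667$
$- 48 j = \left(-48\right) \left(- \frac{1}{6}\right) = 8$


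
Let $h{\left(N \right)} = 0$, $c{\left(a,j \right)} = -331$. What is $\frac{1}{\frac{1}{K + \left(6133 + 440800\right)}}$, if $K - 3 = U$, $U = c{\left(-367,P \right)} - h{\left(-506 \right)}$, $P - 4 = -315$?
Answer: $446605$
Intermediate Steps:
$P = -311$ ($P = 4 - 315 = -311$)
$U = -331$ ($U = -331 - 0 = -331 + 0 = -331$)
$K = -328$ ($K = 3 - 331 = -328$)
$\frac{1}{\frac{1}{K + \left(6133 + 440800\right)}} = \frac{1}{\frac{1}{-328 + \left(6133 + 440800\right)}} = \frac{1}{\frac{1}{-328 + 446933}} = \frac{1}{\frac{1}{446605}} = 446605$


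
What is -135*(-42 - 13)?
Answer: 7425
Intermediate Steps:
-135*(-42 - 13) = -135*(-55) = 7425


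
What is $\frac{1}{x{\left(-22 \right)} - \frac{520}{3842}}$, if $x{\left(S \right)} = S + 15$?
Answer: $- \frac{1921}{13707} \approx -0.14015$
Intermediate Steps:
$x{\left(S \right)} = 15 + S$
$\frac{1}{x{\left(-22 \right)} - \frac{520}{3842}} = \frac{1}{\left(15 - 22\right) - \frac{520}{3842}} = \frac{1}{-7 - \frac{260}{1921}} = \frac{1}{- \frac{13707}{1921}} = - \frac{1921}{13707}$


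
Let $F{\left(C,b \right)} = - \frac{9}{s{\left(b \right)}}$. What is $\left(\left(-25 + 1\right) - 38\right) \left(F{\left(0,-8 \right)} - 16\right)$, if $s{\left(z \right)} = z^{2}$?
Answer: $\frac{32023}{32} \approx 1000.7$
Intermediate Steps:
$F{\left(C,b \right)} = - \frac{9}{b^{2}}$
$\left(\left(-25 + 1\right) - 38\right) \left(F{\left(0,-8 \right)} - 16\right) = \left(\left(-25 + 1\right) - 38\right) \left(- \frac{9}{64} - 16\right) = \left(-24 - 38\right) \left(\left(-9\right) \frac{1}{64} - 16\right) = - 62 \left(- \frac{9}{64} - 16\right) = \left(-62\right) \left(- \frac{1033}{64}\right) = \frac{32023}{32}$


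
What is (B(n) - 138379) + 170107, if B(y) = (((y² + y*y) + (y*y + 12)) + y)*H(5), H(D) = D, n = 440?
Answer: 2937988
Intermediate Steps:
B(y) = 60 + 5*y + 15*y² (B(y) = (((y² + y*y) + (y*y + 12)) + y)*5 = (((y² + y²) + (y² + 12)) + y)*5 = ((2*y² + (12 + y²)) + y)*5 = ((12 + 3*y²) + y)*5 = (12 + y + 3*y²)*5 = 60 + 5*y + 15*y²)
(B(n) - 138379) + 170107 = ((60 + 5*440 + 15*440²) - 138379) + 170107 = ((60 + 2200 + 15*193600) - 138379) + 170107 = ((60 + 2200 + 2904000) - 138379) + 170107 = (2906260 - 138379) + 170107 = 2767881 + 170107 = 2937988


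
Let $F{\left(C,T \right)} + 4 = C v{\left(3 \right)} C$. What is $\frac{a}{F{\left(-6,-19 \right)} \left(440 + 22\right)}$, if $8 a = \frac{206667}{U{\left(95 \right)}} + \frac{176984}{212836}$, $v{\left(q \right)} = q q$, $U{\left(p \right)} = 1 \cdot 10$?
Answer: $\frac{10996986863}{629313484800} \approx 0.017475$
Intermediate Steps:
$U{\left(p \right)} = 10$
$v{\left(q \right)} = q^{2}$
$F{\left(C,T \right)} = -4 + 9 C^{2}$ ($F{\left(C,T \right)} = -4 + C 3^{2} C = -4 + C 9 C = -4 + 9 C C = -4 + 9 C^{2}$)
$a = \frac{10996986863}{4256720}$ ($a = \frac{\frac{206667}{10} + \frac{176984}{212836}}{8} = \frac{206667 \cdot \frac{1}{10} + 176984 \cdot \frac{1}{212836}}{8} = \frac{\frac{206667}{10} + \frac{44246}{53209}}{8} = \frac{1}{8} \cdot \frac{10996986863}{532090} = \frac{10996986863}{4256720} \approx 2583.4$)
$\frac{a}{F{\left(-6,-19 \right)} \left(440 + 22\right)} = \frac{10996986863}{4256720 \left(-4 + 9 \left(-6\right)^{2}\right) \left(440 + 22\right)} = \frac{10996986863}{4256720 \left(-4 + 9 \cdot 36\right) 462} = \frac{10996986863}{4256720 \left(-4 + 324\right) 462} = \frac{10996986863}{4256720 \cdot 320 \cdot 462} = \frac{10996986863}{4256720 \cdot 147840} = \frac{10996986863}{4256720} \cdot \frac{1}{147840} = \frac{10996986863}{629313484800}$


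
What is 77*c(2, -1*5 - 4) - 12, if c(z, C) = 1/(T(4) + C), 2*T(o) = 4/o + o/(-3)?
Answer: -102/5 ≈ -20.400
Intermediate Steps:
T(o) = 2/o - o/6 (T(o) = (4/o + o/(-3))/2 = (4/o + o*(-1/3))/2 = (4/o - o/3)/2 = 2/o - o/6)
c(z, C) = 1/(-1/6 + C) (c(z, C) = 1/((2/4 - 1/6*4) + C) = 1/((2*(1/4) - 2/3) + C) = 1/((1/2 - 2/3) + C) = 1/(-1/6 + C))
77*c(2, -1*5 - 4) - 12 = 77*(6/(-1 + 6*(-1*5 - 4))) - 12 = 77*(6/(-1 + 6*(-5 - 4))) - 12 = 77*(6/(-1 + 6*(-9))) - 12 = 77*(6/(-1 - 54)) - 12 = 77*(6/(-55)) - 12 = 77*(6*(-1/55)) - 12 = 77*(-6/55) - 12 = -42/5 - 12 = -102/5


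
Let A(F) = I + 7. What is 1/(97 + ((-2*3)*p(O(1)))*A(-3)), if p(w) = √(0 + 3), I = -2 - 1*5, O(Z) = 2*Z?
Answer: 1/97 ≈ 0.010309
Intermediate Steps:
I = -7 (I = -2 - 5 = -7)
p(w) = √3
A(F) = 0 (A(F) = -7 + 7 = 0)
1/(97 + ((-2*3)*p(O(1)))*A(-3)) = 1/(97 + ((-2*3)*√3)*0) = 1/(97 - 6*√3*0) = 1/(97 + 0) = 1/97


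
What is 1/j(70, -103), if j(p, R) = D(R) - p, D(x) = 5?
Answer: -1/65 ≈ -0.015385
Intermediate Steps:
j(p, R) = 5 - p
1/j(70, -103) = 1/(5 - 1*70) = 1/(5 - 70) = 1/(-65) = -1/65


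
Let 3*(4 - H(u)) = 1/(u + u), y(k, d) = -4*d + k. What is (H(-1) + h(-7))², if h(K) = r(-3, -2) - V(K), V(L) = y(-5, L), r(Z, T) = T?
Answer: 15625/36 ≈ 434.03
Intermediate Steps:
y(k, d) = k - 4*d
V(L) = -5 - 4*L
h(K) = 3 + 4*K (h(K) = -2 - (-5 - 4*K) = -2 + (5 + 4*K) = 3 + 4*K)
H(u) = 4 - 1/(6*u) (H(u) = 4 - 1/(3*(u + u)) = 4 - 1/(2*u)/3 = 4 - 1/(6*u))
(H(-1) + h(-7))² = ((4 - ⅙/(-1)) + (3 + 4*(-7)))² = ((4 - ⅙*(-1)) + (3 - 28))² = ((4 + ⅙) - 25)² = (25/6 - 25)² = (-125/6)² = 15625/36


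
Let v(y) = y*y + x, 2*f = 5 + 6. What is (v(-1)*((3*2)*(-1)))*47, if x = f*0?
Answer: -282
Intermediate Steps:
f = 11/2 (f = (5 + 6)/2 = (1/2)*11 = 11/2 ≈ 5.5000)
x = 0 (x = (11/2)*0 = 0)
v(y) = y**2 (v(y) = y*y + 0 = y**2 + 0 = y**2)
(v(-1)*((3*2)*(-1)))*47 = ((-1)**2*((3*2)*(-1)))*47 = (1*(6*(-1)))*47 = (1*(-6))*47 = -6*47 = -282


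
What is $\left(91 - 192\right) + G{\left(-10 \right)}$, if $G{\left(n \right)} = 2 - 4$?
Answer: $-103$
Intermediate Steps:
$G{\left(n \right)} = -2$
$\left(91 - 192\right) + G{\left(-10 \right)} = \left(91 - 192\right) - 2 = -101 - 2 = -103$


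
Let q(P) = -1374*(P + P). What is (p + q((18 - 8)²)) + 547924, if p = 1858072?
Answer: 2131196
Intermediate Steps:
q(P) = -2748*P
(p + q((18 - 8)²)) + 547924 = (1858072 - 2748*(18 - 8)²) + 547924 = (1858072 - 2748*10²) + 547924 = (1858072 - 2748*100) + 547924 = (1858072 - 274800) + 547924 = 1583272 + 547924 = 2131196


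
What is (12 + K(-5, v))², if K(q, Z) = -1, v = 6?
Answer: 121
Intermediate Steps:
(12 + K(-5, v))² = (12 - 1)² = 11² = 121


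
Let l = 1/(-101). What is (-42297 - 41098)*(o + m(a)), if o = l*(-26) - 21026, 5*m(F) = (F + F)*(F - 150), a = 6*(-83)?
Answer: -910143141232/101 ≈ -9.0113e+9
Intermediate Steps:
l = -1/101 ≈ -0.0099010
a = -498
m(F) = 2*F*(-150 + F)/5 (m(F) = ((F + F)*(F - 150))/5 = ((2*F)*(-150 + F))/5 = (2*F*(-150 + F))/5 = 2*F*(-150 + F)/5)
o = -2123600/101 (o = -1/101*(-26) - 21026 = 26/101 - 21026 = -2123600/101 ≈ -21026.)
(-42297 - 41098)*(o + m(a)) = (-42297 - 41098)*(-2123600/101 + (⅖)*(-498)*(-150 - 498)) = -83395*(-2123600/101 + (⅖)*(-498)*(-648)) = -83395*(-2123600/101 + 645408/5) = -83395*54568208/505 = -910143141232/101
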